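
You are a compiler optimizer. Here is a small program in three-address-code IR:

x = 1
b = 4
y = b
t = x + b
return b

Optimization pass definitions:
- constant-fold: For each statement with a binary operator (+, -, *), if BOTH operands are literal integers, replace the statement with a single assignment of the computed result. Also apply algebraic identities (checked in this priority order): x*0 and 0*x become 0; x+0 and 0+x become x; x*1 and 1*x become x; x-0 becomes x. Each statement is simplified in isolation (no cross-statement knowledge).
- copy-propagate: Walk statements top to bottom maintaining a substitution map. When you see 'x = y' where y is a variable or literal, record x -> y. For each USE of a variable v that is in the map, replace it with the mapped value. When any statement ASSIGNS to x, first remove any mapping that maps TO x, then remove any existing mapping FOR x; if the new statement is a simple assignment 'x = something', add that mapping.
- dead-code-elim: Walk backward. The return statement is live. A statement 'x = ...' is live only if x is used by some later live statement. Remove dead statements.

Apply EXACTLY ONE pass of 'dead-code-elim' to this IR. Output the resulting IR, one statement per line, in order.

Answer: b = 4
return b

Derivation:
Applying dead-code-elim statement-by-statement:
  [5] return b  -> KEEP (return); live=['b']
  [4] t = x + b  -> DEAD (t not live)
  [3] y = b  -> DEAD (y not live)
  [2] b = 4  -> KEEP; live=[]
  [1] x = 1  -> DEAD (x not live)
Result (2 stmts):
  b = 4
  return b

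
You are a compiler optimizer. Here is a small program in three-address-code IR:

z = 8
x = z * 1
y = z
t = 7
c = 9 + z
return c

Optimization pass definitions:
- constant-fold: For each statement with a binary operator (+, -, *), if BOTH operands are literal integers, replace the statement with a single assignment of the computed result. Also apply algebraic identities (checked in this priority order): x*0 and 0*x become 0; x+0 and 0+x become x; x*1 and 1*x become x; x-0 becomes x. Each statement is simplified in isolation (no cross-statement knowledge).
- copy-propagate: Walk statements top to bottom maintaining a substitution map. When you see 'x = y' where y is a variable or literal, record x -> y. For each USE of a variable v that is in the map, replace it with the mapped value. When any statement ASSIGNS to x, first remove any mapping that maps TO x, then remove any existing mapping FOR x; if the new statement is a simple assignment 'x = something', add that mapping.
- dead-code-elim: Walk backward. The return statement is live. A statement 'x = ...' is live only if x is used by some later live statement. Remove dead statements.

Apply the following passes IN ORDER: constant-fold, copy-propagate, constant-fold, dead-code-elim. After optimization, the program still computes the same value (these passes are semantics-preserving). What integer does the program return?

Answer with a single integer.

Answer: 17

Derivation:
Initial IR:
  z = 8
  x = z * 1
  y = z
  t = 7
  c = 9 + z
  return c
After constant-fold (6 stmts):
  z = 8
  x = z
  y = z
  t = 7
  c = 9 + z
  return c
After copy-propagate (6 stmts):
  z = 8
  x = 8
  y = 8
  t = 7
  c = 9 + 8
  return c
After constant-fold (6 stmts):
  z = 8
  x = 8
  y = 8
  t = 7
  c = 17
  return c
After dead-code-elim (2 stmts):
  c = 17
  return c
Evaluate:
  z = 8  =>  z = 8
  x = z * 1  =>  x = 8
  y = z  =>  y = 8
  t = 7  =>  t = 7
  c = 9 + z  =>  c = 17
  return c = 17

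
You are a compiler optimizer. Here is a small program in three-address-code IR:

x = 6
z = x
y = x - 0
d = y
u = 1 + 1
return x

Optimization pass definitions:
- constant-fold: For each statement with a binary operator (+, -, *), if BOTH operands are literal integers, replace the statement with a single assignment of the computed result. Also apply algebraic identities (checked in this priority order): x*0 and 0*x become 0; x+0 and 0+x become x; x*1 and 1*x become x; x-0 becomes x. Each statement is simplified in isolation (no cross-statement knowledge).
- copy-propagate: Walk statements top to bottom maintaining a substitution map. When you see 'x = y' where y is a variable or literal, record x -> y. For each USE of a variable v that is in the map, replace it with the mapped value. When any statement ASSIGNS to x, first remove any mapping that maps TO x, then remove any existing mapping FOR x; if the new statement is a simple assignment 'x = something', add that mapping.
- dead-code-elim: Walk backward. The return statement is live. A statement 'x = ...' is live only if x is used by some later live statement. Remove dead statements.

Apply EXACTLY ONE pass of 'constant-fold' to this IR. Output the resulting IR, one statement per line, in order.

Applying constant-fold statement-by-statement:
  [1] x = 6  (unchanged)
  [2] z = x  (unchanged)
  [3] y = x - 0  -> y = x
  [4] d = y  (unchanged)
  [5] u = 1 + 1  -> u = 2
  [6] return x  (unchanged)
Result (6 stmts):
  x = 6
  z = x
  y = x
  d = y
  u = 2
  return x

Answer: x = 6
z = x
y = x
d = y
u = 2
return x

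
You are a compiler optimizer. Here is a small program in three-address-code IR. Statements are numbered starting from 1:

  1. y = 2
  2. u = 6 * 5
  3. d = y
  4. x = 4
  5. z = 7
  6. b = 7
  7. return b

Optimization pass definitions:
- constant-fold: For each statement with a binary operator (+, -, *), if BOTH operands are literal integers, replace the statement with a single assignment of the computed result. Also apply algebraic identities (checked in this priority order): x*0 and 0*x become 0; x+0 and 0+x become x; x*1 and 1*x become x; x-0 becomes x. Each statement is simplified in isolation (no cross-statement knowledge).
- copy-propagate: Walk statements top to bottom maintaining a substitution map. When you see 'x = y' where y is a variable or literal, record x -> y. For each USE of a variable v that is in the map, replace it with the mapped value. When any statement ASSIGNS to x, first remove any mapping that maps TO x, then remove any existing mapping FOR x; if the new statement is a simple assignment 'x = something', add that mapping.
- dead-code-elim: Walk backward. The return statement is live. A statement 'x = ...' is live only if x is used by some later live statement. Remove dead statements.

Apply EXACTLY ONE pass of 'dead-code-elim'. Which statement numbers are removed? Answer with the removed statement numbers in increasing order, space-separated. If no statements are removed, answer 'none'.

Answer: 1 2 3 4 5

Derivation:
Backward liveness scan:
Stmt 1 'y = 2': DEAD (y not in live set [])
Stmt 2 'u = 6 * 5': DEAD (u not in live set [])
Stmt 3 'd = y': DEAD (d not in live set [])
Stmt 4 'x = 4': DEAD (x not in live set [])
Stmt 5 'z = 7': DEAD (z not in live set [])
Stmt 6 'b = 7': KEEP (b is live); live-in = []
Stmt 7 'return b': KEEP (return); live-in = ['b']
Removed statement numbers: [1, 2, 3, 4, 5]
Surviving IR:
  b = 7
  return b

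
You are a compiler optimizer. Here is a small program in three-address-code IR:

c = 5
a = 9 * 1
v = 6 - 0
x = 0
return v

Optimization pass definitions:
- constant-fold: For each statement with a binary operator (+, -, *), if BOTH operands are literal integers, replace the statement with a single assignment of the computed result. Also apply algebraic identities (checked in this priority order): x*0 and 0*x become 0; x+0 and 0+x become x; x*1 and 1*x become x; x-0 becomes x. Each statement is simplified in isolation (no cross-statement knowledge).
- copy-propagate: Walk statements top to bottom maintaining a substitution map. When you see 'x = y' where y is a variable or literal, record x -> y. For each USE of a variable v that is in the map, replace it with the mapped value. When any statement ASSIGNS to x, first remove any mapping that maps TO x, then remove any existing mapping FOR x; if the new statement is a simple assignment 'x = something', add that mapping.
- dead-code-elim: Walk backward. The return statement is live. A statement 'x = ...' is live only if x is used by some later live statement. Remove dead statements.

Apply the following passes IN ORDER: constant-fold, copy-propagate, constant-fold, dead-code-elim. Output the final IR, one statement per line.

Answer: return 6

Derivation:
Initial IR:
  c = 5
  a = 9 * 1
  v = 6 - 0
  x = 0
  return v
After constant-fold (5 stmts):
  c = 5
  a = 9
  v = 6
  x = 0
  return v
After copy-propagate (5 stmts):
  c = 5
  a = 9
  v = 6
  x = 0
  return 6
After constant-fold (5 stmts):
  c = 5
  a = 9
  v = 6
  x = 0
  return 6
After dead-code-elim (1 stmts):
  return 6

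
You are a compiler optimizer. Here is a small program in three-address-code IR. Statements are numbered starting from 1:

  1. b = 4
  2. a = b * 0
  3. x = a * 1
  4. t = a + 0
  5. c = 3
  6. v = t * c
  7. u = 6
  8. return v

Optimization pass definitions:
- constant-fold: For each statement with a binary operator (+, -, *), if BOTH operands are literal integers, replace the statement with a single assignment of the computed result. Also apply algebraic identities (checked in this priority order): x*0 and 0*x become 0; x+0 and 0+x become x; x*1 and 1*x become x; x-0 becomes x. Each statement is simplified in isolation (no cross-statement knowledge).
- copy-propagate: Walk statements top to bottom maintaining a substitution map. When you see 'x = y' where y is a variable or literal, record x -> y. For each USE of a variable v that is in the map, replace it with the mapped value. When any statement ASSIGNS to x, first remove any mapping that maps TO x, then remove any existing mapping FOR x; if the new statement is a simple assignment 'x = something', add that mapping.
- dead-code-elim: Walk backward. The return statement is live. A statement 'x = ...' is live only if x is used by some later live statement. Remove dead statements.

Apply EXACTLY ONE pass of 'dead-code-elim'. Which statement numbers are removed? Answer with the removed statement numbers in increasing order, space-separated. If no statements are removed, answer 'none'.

Backward liveness scan:
Stmt 1 'b = 4': KEEP (b is live); live-in = []
Stmt 2 'a = b * 0': KEEP (a is live); live-in = ['b']
Stmt 3 'x = a * 1': DEAD (x not in live set ['a'])
Stmt 4 't = a + 0': KEEP (t is live); live-in = ['a']
Stmt 5 'c = 3': KEEP (c is live); live-in = ['t']
Stmt 6 'v = t * c': KEEP (v is live); live-in = ['c', 't']
Stmt 7 'u = 6': DEAD (u not in live set ['v'])
Stmt 8 'return v': KEEP (return); live-in = ['v']
Removed statement numbers: [3, 7]
Surviving IR:
  b = 4
  a = b * 0
  t = a + 0
  c = 3
  v = t * c
  return v

Answer: 3 7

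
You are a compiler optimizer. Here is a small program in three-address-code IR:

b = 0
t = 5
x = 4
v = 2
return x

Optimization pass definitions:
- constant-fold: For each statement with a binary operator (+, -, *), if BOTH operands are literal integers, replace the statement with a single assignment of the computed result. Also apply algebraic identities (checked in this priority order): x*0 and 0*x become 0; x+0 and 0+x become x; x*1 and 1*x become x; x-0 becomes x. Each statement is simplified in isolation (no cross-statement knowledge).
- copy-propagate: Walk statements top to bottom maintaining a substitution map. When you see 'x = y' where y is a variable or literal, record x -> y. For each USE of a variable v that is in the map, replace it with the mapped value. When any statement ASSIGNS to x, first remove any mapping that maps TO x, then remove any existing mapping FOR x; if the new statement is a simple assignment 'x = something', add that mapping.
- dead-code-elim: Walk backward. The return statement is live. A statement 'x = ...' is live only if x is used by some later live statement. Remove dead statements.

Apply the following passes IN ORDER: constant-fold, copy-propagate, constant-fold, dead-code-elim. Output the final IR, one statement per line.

Answer: return 4

Derivation:
Initial IR:
  b = 0
  t = 5
  x = 4
  v = 2
  return x
After constant-fold (5 stmts):
  b = 0
  t = 5
  x = 4
  v = 2
  return x
After copy-propagate (5 stmts):
  b = 0
  t = 5
  x = 4
  v = 2
  return 4
After constant-fold (5 stmts):
  b = 0
  t = 5
  x = 4
  v = 2
  return 4
After dead-code-elim (1 stmts):
  return 4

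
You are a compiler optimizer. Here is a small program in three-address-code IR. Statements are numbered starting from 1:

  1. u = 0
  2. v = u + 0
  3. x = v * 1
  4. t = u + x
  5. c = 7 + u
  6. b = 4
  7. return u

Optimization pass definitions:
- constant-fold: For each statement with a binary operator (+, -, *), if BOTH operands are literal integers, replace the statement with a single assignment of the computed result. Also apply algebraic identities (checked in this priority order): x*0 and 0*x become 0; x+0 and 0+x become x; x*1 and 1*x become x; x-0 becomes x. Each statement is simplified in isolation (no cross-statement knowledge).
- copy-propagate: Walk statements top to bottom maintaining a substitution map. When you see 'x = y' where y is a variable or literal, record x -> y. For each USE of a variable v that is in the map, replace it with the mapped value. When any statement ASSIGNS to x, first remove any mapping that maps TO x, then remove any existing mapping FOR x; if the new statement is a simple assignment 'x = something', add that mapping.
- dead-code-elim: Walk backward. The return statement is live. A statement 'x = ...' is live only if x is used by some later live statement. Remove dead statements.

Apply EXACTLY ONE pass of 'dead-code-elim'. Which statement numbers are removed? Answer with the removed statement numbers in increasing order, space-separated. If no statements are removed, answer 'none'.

Answer: 2 3 4 5 6

Derivation:
Backward liveness scan:
Stmt 1 'u = 0': KEEP (u is live); live-in = []
Stmt 2 'v = u + 0': DEAD (v not in live set ['u'])
Stmt 3 'x = v * 1': DEAD (x not in live set ['u'])
Stmt 4 't = u + x': DEAD (t not in live set ['u'])
Stmt 5 'c = 7 + u': DEAD (c not in live set ['u'])
Stmt 6 'b = 4': DEAD (b not in live set ['u'])
Stmt 7 'return u': KEEP (return); live-in = ['u']
Removed statement numbers: [2, 3, 4, 5, 6]
Surviving IR:
  u = 0
  return u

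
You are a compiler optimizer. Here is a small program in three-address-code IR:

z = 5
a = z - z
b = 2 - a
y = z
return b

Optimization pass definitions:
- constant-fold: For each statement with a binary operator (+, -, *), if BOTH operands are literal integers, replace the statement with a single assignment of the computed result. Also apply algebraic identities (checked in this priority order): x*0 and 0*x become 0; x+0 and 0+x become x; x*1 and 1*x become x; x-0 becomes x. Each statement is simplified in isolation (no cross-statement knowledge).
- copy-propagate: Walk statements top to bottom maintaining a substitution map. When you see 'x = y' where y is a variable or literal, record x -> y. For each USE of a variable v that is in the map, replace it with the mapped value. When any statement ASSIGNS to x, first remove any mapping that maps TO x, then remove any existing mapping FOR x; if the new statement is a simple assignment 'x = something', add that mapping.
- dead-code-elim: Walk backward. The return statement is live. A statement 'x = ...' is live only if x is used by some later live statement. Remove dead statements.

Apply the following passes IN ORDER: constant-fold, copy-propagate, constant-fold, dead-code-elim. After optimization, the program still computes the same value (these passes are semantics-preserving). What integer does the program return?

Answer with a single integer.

Initial IR:
  z = 5
  a = z - z
  b = 2 - a
  y = z
  return b
After constant-fold (5 stmts):
  z = 5
  a = z - z
  b = 2 - a
  y = z
  return b
After copy-propagate (5 stmts):
  z = 5
  a = 5 - 5
  b = 2 - a
  y = 5
  return b
After constant-fold (5 stmts):
  z = 5
  a = 0
  b = 2 - a
  y = 5
  return b
After dead-code-elim (3 stmts):
  a = 0
  b = 2 - a
  return b
Evaluate:
  z = 5  =>  z = 5
  a = z - z  =>  a = 0
  b = 2 - a  =>  b = 2
  y = z  =>  y = 5
  return b = 2

Answer: 2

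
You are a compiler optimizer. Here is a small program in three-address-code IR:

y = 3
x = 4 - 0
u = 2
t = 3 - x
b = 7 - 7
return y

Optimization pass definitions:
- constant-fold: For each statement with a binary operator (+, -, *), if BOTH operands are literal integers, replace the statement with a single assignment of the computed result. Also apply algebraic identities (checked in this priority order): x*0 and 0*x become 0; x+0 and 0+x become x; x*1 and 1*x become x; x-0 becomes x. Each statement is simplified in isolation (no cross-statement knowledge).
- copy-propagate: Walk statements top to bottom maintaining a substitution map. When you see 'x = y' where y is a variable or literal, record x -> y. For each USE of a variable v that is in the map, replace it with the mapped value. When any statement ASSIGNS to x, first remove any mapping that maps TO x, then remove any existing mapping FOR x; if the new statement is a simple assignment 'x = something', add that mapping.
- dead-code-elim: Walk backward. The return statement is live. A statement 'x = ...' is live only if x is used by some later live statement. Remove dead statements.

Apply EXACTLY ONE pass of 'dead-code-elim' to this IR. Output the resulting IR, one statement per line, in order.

Applying dead-code-elim statement-by-statement:
  [6] return y  -> KEEP (return); live=['y']
  [5] b = 7 - 7  -> DEAD (b not live)
  [4] t = 3 - x  -> DEAD (t not live)
  [3] u = 2  -> DEAD (u not live)
  [2] x = 4 - 0  -> DEAD (x not live)
  [1] y = 3  -> KEEP; live=[]
Result (2 stmts):
  y = 3
  return y

Answer: y = 3
return y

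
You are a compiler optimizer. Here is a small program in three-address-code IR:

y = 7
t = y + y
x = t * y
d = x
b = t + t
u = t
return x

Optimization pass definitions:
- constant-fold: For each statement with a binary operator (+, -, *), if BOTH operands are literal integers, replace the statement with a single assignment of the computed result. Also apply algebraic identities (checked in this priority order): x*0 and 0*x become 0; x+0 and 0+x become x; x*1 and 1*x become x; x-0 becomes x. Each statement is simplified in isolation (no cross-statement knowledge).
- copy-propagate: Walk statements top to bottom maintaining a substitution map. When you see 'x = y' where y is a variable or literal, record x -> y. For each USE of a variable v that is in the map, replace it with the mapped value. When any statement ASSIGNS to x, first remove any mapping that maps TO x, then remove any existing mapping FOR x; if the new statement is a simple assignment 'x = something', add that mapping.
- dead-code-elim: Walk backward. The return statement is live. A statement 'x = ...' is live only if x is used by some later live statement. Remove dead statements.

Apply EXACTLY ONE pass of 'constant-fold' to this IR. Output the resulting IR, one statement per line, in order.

Applying constant-fold statement-by-statement:
  [1] y = 7  (unchanged)
  [2] t = y + y  (unchanged)
  [3] x = t * y  (unchanged)
  [4] d = x  (unchanged)
  [5] b = t + t  (unchanged)
  [6] u = t  (unchanged)
  [7] return x  (unchanged)
Result (7 stmts):
  y = 7
  t = y + y
  x = t * y
  d = x
  b = t + t
  u = t
  return x

Answer: y = 7
t = y + y
x = t * y
d = x
b = t + t
u = t
return x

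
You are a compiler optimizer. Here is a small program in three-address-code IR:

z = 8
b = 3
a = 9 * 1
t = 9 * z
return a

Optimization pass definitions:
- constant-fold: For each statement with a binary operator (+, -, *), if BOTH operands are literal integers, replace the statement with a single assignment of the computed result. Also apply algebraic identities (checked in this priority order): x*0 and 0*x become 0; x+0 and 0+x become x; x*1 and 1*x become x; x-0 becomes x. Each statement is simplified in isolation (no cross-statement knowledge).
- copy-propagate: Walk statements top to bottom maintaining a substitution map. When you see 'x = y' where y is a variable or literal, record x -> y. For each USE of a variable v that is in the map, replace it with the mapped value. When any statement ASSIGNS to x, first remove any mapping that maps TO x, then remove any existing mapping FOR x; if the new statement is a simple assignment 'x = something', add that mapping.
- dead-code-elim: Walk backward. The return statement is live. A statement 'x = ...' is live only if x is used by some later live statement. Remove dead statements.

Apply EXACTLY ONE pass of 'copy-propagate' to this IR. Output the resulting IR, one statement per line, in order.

Answer: z = 8
b = 3
a = 9 * 1
t = 9 * 8
return a

Derivation:
Applying copy-propagate statement-by-statement:
  [1] z = 8  (unchanged)
  [2] b = 3  (unchanged)
  [3] a = 9 * 1  (unchanged)
  [4] t = 9 * z  -> t = 9 * 8
  [5] return a  (unchanged)
Result (5 stmts):
  z = 8
  b = 3
  a = 9 * 1
  t = 9 * 8
  return a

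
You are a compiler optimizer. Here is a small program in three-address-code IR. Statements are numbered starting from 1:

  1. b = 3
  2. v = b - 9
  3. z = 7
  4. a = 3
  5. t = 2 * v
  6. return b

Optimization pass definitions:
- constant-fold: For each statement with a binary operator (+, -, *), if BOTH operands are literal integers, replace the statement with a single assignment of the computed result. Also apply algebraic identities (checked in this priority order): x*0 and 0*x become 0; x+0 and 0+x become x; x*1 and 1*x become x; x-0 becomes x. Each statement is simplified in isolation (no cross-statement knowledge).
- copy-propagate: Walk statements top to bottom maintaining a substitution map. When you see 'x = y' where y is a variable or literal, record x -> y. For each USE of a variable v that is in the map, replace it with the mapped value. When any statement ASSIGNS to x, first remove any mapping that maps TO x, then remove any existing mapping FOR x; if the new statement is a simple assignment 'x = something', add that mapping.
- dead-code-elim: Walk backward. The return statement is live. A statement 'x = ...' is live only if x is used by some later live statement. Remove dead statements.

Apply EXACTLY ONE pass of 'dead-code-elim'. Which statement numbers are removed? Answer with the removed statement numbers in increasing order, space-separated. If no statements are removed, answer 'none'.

Answer: 2 3 4 5

Derivation:
Backward liveness scan:
Stmt 1 'b = 3': KEEP (b is live); live-in = []
Stmt 2 'v = b - 9': DEAD (v not in live set ['b'])
Stmt 3 'z = 7': DEAD (z not in live set ['b'])
Stmt 4 'a = 3': DEAD (a not in live set ['b'])
Stmt 5 't = 2 * v': DEAD (t not in live set ['b'])
Stmt 6 'return b': KEEP (return); live-in = ['b']
Removed statement numbers: [2, 3, 4, 5]
Surviving IR:
  b = 3
  return b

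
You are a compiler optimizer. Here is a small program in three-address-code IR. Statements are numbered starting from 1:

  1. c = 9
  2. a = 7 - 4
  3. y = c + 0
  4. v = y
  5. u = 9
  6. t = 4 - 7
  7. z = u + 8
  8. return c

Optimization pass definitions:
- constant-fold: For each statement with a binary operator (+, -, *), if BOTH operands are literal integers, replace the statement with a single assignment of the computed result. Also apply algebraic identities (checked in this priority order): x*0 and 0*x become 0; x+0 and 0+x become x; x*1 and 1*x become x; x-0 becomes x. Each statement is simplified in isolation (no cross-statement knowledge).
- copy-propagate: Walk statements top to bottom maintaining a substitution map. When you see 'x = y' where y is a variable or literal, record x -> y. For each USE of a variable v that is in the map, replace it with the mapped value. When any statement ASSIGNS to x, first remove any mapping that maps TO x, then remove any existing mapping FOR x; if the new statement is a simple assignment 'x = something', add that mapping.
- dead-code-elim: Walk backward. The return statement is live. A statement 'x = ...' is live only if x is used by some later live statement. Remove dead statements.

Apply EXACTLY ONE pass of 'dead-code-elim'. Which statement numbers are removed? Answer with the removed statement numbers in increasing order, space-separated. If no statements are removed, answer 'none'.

Answer: 2 3 4 5 6 7

Derivation:
Backward liveness scan:
Stmt 1 'c = 9': KEEP (c is live); live-in = []
Stmt 2 'a = 7 - 4': DEAD (a not in live set ['c'])
Stmt 3 'y = c + 0': DEAD (y not in live set ['c'])
Stmt 4 'v = y': DEAD (v not in live set ['c'])
Stmt 5 'u = 9': DEAD (u not in live set ['c'])
Stmt 6 't = 4 - 7': DEAD (t not in live set ['c'])
Stmt 7 'z = u + 8': DEAD (z not in live set ['c'])
Stmt 8 'return c': KEEP (return); live-in = ['c']
Removed statement numbers: [2, 3, 4, 5, 6, 7]
Surviving IR:
  c = 9
  return c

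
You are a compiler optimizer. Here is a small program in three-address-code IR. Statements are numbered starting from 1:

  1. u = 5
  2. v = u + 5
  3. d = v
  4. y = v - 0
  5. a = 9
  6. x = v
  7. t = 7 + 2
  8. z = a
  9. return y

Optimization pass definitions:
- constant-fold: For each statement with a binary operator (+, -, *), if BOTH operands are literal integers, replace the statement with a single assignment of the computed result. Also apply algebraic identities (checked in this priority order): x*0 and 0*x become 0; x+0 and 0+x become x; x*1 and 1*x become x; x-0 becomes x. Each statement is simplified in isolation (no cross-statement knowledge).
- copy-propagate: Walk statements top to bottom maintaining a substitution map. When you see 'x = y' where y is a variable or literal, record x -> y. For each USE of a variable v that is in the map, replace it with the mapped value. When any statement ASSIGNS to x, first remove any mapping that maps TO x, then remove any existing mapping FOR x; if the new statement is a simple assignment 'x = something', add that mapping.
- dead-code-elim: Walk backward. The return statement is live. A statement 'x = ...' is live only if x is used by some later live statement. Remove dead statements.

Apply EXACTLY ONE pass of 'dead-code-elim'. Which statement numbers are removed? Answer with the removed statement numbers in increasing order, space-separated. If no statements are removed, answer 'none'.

Backward liveness scan:
Stmt 1 'u = 5': KEEP (u is live); live-in = []
Stmt 2 'v = u + 5': KEEP (v is live); live-in = ['u']
Stmt 3 'd = v': DEAD (d not in live set ['v'])
Stmt 4 'y = v - 0': KEEP (y is live); live-in = ['v']
Stmt 5 'a = 9': DEAD (a not in live set ['y'])
Stmt 6 'x = v': DEAD (x not in live set ['y'])
Stmt 7 't = 7 + 2': DEAD (t not in live set ['y'])
Stmt 8 'z = a': DEAD (z not in live set ['y'])
Stmt 9 'return y': KEEP (return); live-in = ['y']
Removed statement numbers: [3, 5, 6, 7, 8]
Surviving IR:
  u = 5
  v = u + 5
  y = v - 0
  return y

Answer: 3 5 6 7 8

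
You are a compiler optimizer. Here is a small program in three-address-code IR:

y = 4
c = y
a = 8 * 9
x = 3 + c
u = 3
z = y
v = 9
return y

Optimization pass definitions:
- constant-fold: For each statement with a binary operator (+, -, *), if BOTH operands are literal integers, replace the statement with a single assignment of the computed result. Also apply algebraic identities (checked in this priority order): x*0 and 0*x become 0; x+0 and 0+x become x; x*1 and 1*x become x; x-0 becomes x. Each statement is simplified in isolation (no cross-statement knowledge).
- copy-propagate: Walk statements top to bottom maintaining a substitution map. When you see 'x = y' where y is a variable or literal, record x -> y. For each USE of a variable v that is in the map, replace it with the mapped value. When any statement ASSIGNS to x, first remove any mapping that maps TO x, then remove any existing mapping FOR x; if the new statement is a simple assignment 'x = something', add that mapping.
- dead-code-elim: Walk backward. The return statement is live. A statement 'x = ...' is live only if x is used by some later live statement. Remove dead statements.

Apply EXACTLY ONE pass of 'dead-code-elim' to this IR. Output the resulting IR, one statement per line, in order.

Answer: y = 4
return y

Derivation:
Applying dead-code-elim statement-by-statement:
  [8] return y  -> KEEP (return); live=['y']
  [7] v = 9  -> DEAD (v not live)
  [6] z = y  -> DEAD (z not live)
  [5] u = 3  -> DEAD (u not live)
  [4] x = 3 + c  -> DEAD (x not live)
  [3] a = 8 * 9  -> DEAD (a not live)
  [2] c = y  -> DEAD (c not live)
  [1] y = 4  -> KEEP; live=[]
Result (2 stmts):
  y = 4
  return y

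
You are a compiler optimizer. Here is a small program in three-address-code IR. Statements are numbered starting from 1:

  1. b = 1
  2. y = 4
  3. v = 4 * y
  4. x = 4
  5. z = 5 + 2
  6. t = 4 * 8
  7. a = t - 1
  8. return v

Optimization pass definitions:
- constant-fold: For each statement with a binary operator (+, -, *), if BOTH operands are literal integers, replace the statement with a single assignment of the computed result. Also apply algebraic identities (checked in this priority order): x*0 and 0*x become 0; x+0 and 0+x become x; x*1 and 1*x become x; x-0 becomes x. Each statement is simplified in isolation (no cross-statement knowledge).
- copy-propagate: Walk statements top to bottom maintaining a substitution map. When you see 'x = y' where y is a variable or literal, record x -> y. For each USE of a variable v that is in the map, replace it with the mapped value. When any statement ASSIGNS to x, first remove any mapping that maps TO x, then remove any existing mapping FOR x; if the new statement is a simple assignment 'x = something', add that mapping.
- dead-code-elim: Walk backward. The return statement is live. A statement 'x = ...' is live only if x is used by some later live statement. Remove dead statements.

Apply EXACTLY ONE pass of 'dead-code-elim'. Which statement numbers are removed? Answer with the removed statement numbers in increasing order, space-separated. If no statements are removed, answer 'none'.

Answer: 1 4 5 6 7

Derivation:
Backward liveness scan:
Stmt 1 'b = 1': DEAD (b not in live set [])
Stmt 2 'y = 4': KEEP (y is live); live-in = []
Stmt 3 'v = 4 * y': KEEP (v is live); live-in = ['y']
Stmt 4 'x = 4': DEAD (x not in live set ['v'])
Stmt 5 'z = 5 + 2': DEAD (z not in live set ['v'])
Stmt 6 't = 4 * 8': DEAD (t not in live set ['v'])
Stmt 7 'a = t - 1': DEAD (a not in live set ['v'])
Stmt 8 'return v': KEEP (return); live-in = ['v']
Removed statement numbers: [1, 4, 5, 6, 7]
Surviving IR:
  y = 4
  v = 4 * y
  return v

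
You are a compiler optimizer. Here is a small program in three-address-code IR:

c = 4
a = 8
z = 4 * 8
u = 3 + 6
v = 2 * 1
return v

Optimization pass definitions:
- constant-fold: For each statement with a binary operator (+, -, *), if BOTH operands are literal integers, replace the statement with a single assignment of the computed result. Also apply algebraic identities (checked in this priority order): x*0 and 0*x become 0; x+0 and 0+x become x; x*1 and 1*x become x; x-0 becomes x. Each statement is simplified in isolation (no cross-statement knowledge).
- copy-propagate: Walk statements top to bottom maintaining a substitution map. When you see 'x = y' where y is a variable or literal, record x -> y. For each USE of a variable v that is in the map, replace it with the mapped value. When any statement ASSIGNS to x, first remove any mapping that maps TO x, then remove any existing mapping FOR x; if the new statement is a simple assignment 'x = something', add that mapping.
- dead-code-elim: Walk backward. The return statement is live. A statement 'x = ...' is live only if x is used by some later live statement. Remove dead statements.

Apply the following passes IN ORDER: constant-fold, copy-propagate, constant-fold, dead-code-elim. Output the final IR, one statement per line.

Answer: return 2

Derivation:
Initial IR:
  c = 4
  a = 8
  z = 4 * 8
  u = 3 + 6
  v = 2 * 1
  return v
After constant-fold (6 stmts):
  c = 4
  a = 8
  z = 32
  u = 9
  v = 2
  return v
After copy-propagate (6 stmts):
  c = 4
  a = 8
  z = 32
  u = 9
  v = 2
  return 2
After constant-fold (6 stmts):
  c = 4
  a = 8
  z = 32
  u = 9
  v = 2
  return 2
After dead-code-elim (1 stmts):
  return 2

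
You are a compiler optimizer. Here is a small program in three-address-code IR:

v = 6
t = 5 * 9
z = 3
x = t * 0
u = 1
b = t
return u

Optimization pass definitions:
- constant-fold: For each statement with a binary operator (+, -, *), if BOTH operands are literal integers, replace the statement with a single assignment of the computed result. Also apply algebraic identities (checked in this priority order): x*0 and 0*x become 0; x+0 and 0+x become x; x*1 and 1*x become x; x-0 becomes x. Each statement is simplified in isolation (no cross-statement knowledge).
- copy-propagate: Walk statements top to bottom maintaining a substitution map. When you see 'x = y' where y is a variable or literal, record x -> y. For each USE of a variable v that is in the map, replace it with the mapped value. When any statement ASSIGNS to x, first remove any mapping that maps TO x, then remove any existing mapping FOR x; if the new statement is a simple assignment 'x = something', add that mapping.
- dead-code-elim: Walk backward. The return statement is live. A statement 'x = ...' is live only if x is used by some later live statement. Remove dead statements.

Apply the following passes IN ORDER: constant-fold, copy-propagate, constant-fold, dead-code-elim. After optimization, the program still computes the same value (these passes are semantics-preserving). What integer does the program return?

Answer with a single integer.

Answer: 1

Derivation:
Initial IR:
  v = 6
  t = 5 * 9
  z = 3
  x = t * 0
  u = 1
  b = t
  return u
After constant-fold (7 stmts):
  v = 6
  t = 45
  z = 3
  x = 0
  u = 1
  b = t
  return u
After copy-propagate (7 stmts):
  v = 6
  t = 45
  z = 3
  x = 0
  u = 1
  b = 45
  return 1
After constant-fold (7 stmts):
  v = 6
  t = 45
  z = 3
  x = 0
  u = 1
  b = 45
  return 1
After dead-code-elim (1 stmts):
  return 1
Evaluate:
  v = 6  =>  v = 6
  t = 5 * 9  =>  t = 45
  z = 3  =>  z = 3
  x = t * 0  =>  x = 0
  u = 1  =>  u = 1
  b = t  =>  b = 45
  return u = 1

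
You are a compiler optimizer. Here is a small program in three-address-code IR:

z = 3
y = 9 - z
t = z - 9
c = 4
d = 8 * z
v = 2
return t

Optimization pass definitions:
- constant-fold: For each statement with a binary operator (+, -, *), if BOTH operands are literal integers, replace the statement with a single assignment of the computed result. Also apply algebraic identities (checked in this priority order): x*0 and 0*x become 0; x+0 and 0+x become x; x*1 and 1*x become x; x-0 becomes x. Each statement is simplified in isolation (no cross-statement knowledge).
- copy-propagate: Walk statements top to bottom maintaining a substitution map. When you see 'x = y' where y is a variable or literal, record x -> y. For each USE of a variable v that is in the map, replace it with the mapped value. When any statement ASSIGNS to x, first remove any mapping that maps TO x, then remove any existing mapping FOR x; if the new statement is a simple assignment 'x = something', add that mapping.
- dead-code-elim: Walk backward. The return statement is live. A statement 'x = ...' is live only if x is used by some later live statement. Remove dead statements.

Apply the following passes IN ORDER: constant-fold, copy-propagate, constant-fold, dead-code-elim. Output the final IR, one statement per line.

Answer: t = -6
return t

Derivation:
Initial IR:
  z = 3
  y = 9 - z
  t = z - 9
  c = 4
  d = 8 * z
  v = 2
  return t
After constant-fold (7 stmts):
  z = 3
  y = 9 - z
  t = z - 9
  c = 4
  d = 8 * z
  v = 2
  return t
After copy-propagate (7 stmts):
  z = 3
  y = 9 - 3
  t = 3 - 9
  c = 4
  d = 8 * 3
  v = 2
  return t
After constant-fold (7 stmts):
  z = 3
  y = 6
  t = -6
  c = 4
  d = 24
  v = 2
  return t
After dead-code-elim (2 stmts):
  t = -6
  return t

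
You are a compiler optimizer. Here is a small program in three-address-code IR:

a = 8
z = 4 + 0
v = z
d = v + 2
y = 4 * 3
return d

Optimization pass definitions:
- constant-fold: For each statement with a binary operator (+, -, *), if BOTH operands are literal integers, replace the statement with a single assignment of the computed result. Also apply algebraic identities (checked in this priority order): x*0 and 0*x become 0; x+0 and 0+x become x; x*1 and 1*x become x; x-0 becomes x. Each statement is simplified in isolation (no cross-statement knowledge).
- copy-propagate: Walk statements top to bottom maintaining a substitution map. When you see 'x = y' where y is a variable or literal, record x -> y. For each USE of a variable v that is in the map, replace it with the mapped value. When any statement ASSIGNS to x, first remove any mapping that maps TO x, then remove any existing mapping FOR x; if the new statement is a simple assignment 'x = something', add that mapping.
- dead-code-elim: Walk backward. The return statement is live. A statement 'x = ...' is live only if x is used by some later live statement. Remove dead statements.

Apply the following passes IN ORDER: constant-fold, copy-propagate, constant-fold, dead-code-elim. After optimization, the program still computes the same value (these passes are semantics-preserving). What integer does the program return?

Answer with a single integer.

Initial IR:
  a = 8
  z = 4 + 0
  v = z
  d = v + 2
  y = 4 * 3
  return d
After constant-fold (6 stmts):
  a = 8
  z = 4
  v = z
  d = v + 2
  y = 12
  return d
After copy-propagate (6 stmts):
  a = 8
  z = 4
  v = 4
  d = 4 + 2
  y = 12
  return d
After constant-fold (6 stmts):
  a = 8
  z = 4
  v = 4
  d = 6
  y = 12
  return d
After dead-code-elim (2 stmts):
  d = 6
  return d
Evaluate:
  a = 8  =>  a = 8
  z = 4 + 0  =>  z = 4
  v = z  =>  v = 4
  d = v + 2  =>  d = 6
  y = 4 * 3  =>  y = 12
  return d = 6

Answer: 6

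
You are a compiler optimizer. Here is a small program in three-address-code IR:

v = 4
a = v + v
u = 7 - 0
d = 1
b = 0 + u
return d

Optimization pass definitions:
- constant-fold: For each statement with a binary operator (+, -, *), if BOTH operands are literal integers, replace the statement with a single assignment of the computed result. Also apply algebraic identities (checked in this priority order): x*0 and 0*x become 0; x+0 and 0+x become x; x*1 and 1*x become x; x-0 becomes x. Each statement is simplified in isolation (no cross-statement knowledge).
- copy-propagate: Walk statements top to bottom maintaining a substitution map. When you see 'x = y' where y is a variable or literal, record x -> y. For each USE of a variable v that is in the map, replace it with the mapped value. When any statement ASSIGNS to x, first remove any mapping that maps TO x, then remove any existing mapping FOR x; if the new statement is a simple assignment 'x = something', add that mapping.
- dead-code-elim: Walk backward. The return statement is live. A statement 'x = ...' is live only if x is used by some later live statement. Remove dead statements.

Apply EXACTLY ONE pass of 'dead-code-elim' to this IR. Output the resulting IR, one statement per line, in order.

Answer: d = 1
return d

Derivation:
Applying dead-code-elim statement-by-statement:
  [6] return d  -> KEEP (return); live=['d']
  [5] b = 0 + u  -> DEAD (b not live)
  [4] d = 1  -> KEEP; live=[]
  [3] u = 7 - 0  -> DEAD (u not live)
  [2] a = v + v  -> DEAD (a not live)
  [1] v = 4  -> DEAD (v not live)
Result (2 stmts):
  d = 1
  return d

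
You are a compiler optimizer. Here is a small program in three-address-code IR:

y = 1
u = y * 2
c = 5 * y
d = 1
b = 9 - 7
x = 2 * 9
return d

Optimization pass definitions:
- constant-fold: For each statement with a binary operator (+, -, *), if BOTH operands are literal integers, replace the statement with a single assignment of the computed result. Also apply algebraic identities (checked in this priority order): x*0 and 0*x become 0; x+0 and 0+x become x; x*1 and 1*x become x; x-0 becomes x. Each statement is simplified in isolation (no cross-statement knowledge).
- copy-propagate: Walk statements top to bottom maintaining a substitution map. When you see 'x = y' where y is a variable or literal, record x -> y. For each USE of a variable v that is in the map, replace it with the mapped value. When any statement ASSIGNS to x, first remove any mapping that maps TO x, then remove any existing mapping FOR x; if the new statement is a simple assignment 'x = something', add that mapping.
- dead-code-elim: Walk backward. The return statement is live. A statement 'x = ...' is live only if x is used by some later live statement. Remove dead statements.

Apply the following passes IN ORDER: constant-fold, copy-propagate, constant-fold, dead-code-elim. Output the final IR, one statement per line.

Initial IR:
  y = 1
  u = y * 2
  c = 5 * y
  d = 1
  b = 9 - 7
  x = 2 * 9
  return d
After constant-fold (7 stmts):
  y = 1
  u = y * 2
  c = 5 * y
  d = 1
  b = 2
  x = 18
  return d
After copy-propagate (7 stmts):
  y = 1
  u = 1 * 2
  c = 5 * 1
  d = 1
  b = 2
  x = 18
  return 1
After constant-fold (7 stmts):
  y = 1
  u = 2
  c = 5
  d = 1
  b = 2
  x = 18
  return 1
After dead-code-elim (1 stmts):
  return 1

Answer: return 1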